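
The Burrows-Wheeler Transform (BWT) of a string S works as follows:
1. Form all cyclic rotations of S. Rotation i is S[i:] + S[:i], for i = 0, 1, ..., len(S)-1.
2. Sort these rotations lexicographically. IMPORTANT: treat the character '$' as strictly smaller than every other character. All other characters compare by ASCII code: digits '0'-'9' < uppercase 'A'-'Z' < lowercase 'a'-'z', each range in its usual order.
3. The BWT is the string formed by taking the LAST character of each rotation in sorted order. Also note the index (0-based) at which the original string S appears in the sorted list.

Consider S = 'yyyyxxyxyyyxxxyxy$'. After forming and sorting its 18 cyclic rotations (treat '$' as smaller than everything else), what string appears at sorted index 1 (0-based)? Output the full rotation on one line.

All 18 rotations (rotation i = S[i:]+S[:i]):
  rot[0] = yyyyxxyxyyyxxxyxy$
  rot[1] = yyyxxyxyyyxxxyxy$y
  rot[2] = yyxxyxyyyxxxyxy$yy
  rot[3] = yxxyxyyyxxxyxy$yyy
  rot[4] = xxyxyyyxxxyxy$yyyy
  rot[5] = xyxyyyxxxyxy$yyyyx
  rot[6] = yxyyyxxxyxy$yyyyxx
  rot[7] = xyyyxxxyxy$yyyyxxy
  rot[8] = yyyxxxyxy$yyyyxxyx
  rot[9] = yyxxxyxy$yyyyxxyxy
  rot[10] = yxxxyxy$yyyyxxyxyy
  rot[11] = xxxyxy$yyyyxxyxyyy
  rot[12] = xxyxy$yyyyxxyxyyyx
  rot[13] = xyxy$yyyyxxyxyyyxx
  rot[14] = yxy$yyyyxxyxyyyxxx
  rot[15] = xy$yyyyxxyxyyyxxxy
  rot[16] = y$yyyyxxyxyyyxxxyx
  rot[17] = $yyyyxxyxyyyxxxyxy
Sorted (with $ < everything):
  sorted[0] = $yyyyxxyxyyyxxxyxy
  sorted[1] = xxxyxy$yyyyxxyxyyy
  sorted[2] = xxyxy$yyyyxxyxyyyx
  sorted[3] = xxyxyyyxxxyxy$yyyy
  sorted[4] = xy$yyyyxxyxyyyxxxy
  sorted[5] = xyxy$yyyyxxyxyyyxx
  sorted[6] = xyxyyyxxxyxy$yyyyx
  sorted[7] = xyyyxxxyxy$yyyyxxy
  sorted[8] = y$yyyyxxyxyyyxxxyx
  sorted[9] = yxxxyxy$yyyyxxyxyy
  sorted[10] = yxxyxyyyxxxyxy$yyy
  sorted[11] = yxy$yyyyxxyxyyyxxx
  sorted[12] = yxyyyxxxyxy$yyyyxx
  sorted[13] = yyxxxyxy$yyyyxxyxy
  sorted[14] = yyxxyxyyyxxxyxy$yy
  sorted[15] = yyyxxxyxy$yyyyxxyx
  sorted[16] = yyyxxyxyyyxxxyxy$y
  sorted[17] = yyyyxxyxyyyxxxyxy$
sorted[1] = xxxyxy$yyyyxxyxyyy

Answer: xxxyxy$yyyyxxyxyyy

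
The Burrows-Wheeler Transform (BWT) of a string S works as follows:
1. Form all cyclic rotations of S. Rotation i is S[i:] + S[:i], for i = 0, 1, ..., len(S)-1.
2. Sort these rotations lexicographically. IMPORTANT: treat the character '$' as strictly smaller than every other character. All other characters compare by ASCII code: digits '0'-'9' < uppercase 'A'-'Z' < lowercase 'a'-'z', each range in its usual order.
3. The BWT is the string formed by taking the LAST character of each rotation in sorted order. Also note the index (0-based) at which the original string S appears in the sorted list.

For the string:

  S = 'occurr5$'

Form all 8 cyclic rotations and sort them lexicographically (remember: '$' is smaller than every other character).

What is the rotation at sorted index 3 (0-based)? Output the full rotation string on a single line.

Answer: curr5$oc

Derivation:
All 8 rotations (rotation i = S[i:]+S[:i]):
  rot[0] = occurr5$
  rot[1] = ccurr5$o
  rot[2] = curr5$oc
  rot[3] = urr5$occ
  rot[4] = rr5$occu
  rot[5] = r5$occur
  rot[6] = 5$occurr
  rot[7] = $occurr5
Sorted (with $ < everything):
  sorted[0] = $occurr5
  sorted[1] = 5$occurr
  sorted[2] = ccurr5$o
  sorted[3] = curr5$oc
  sorted[4] = occurr5$
  sorted[5] = r5$occur
  sorted[6] = rr5$occu
  sorted[7] = urr5$occ
sorted[3] = curr5$oc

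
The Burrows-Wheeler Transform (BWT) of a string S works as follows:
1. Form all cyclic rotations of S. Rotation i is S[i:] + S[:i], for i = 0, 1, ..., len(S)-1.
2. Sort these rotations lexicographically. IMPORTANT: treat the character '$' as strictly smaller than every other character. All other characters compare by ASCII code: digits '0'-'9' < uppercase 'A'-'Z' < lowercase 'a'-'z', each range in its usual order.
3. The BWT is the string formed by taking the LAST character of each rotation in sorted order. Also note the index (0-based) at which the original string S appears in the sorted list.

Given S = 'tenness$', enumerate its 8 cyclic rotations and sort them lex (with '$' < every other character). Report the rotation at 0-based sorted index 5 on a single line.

All 8 rotations (rotation i = S[i:]+S[:i]):
  rot[0] = tenness$
  rot[1] = enness$t
  rot[2] = nness$te
  rot[3] = ness$ten
  rot[4] = ess$tenn
  rot[5] = ss$tenne
  rot[6] = s$tennes
  rot[7] = $tenness
Sorted (with $ < everything):
  sorted[0] = $tenness
  sorted[1] = enness$t
  sorted[2] = ess$tenn
  sorted[3] = ness$ten
  sorted[4] = nness$te
  sorted[5] = s$tennes
  sorted[6] = ss$tenne
  sorted[7] = tenness$
sorted[5] = s$tennes

Answer: s$tennes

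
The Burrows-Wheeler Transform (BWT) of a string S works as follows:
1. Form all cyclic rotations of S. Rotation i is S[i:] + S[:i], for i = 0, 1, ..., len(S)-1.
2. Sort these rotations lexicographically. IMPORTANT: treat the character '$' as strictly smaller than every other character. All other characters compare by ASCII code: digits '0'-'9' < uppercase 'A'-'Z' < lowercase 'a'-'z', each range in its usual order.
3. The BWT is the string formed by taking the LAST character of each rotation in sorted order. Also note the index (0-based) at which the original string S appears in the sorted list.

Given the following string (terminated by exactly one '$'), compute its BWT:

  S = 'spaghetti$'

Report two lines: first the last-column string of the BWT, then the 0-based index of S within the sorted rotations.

Answer: iphagts$te
7

Derivation:
All 10 rotations (rotation i = S[i:]+S[:i]):
  rot[0] = spaghetti$
  rot[1] = paghetti$s
  rot[2] = aghetti$sp
  rot[3] = ghetti$spa
  rot[4] = hetti$spag
  rot[5] = etti$spagh
  rot[6] = tti$spaghe
  rot[7] = ti$spaghet
  rot[8] = i$spaghett
  rot[9] = $spaghetti
Sorted (with $ < everything):
  sorted[0] = $spaghetti  (last char: 'i')
  sorted[1] = aghetti$sp  (last char: 'p')
  sorted[2] = etti$spagh  (last char: 'h')
  sorted[3] = ghetti$spa  (last char: 'a')
  sorted[4] = hetti$spag  (last char: 'g')
  sorted[5] = i$spaghett  (last char: 't')
  sorted[6] = paghetti$s  (last char: 's')
  sorted[7] = spaghetti$  (last char: '$')
  sorted[8] = ti$spaghet  (last char: 't')
  sorted[9] = tti$spaghe  (last char: 'e')
Last column: iphagts$te
Original string S is at sorted index 7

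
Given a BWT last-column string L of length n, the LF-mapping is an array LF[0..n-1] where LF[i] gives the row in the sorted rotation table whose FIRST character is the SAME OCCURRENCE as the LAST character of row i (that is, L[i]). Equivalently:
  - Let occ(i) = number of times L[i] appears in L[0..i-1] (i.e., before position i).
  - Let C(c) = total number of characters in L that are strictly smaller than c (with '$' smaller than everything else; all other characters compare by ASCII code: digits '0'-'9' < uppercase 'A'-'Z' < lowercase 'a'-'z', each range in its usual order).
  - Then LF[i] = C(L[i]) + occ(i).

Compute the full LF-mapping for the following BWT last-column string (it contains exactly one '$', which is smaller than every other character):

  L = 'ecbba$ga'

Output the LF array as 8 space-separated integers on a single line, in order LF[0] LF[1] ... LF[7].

Char counts: '$':1, 'a':2, 'b':2, 'c':1, 'e':1, 'g':1
C (first-col start): C('$')=0, C('a')=1, C('b')=3, C('c')=5, C('e')=6, C('g')=7
L[0]='e': occ=0, LF[0]=C('e')+0=6+0=6
L[1]='c': occ=0, LF[1]=C('c')+0=5+0=5
L[2]='b': occ=0, LF[2]=C('b')+0=3+0=3
L[3]='b': occ=1, LF[3]=C('b')+1=3+1=4
L[4]='a': occ=0, LF[4]=C('a')+0=1+0=1
L[5]='$': occ=0, LF[5]=C('$')+0=0+0=0
L[6]='g': occ=0, LF[6]=C('g')+0=7+0=7
L[7]='a': occ=1, LF[7]=C('a')+1=1+1=2

Answer: 6 5 3 4 1 0 7 2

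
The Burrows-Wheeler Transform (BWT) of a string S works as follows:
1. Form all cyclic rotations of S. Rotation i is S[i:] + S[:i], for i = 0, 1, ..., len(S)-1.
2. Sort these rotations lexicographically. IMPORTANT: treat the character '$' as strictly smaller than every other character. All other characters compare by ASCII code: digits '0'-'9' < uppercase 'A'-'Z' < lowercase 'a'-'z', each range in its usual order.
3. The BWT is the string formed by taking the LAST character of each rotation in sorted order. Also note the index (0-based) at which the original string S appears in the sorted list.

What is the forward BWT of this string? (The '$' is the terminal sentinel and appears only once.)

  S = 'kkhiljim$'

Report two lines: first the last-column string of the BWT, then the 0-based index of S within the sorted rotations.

Answer: mkhjlk$ii
6

Derivation:
All 9 rotations (rotation i = S[i:]+S[:i]):
  rot[0] = kkhiljim$
  rot[1] = khiljim$k
  rot[2] = hiljim$kk
  rot[3] = iljim$kkh
  rot[4] = ljim$kkhi
  rot[5] = jim$kkhil
  rot[6] = im$kkhilj
  rot[7] = m$kkhilji
  rot[8] = $kkhiljim
Sorted (with $ < everything):
  sorted[0] = $kkhiljim  (last char: 'm')
  sorted[1] = hiljim$kk  (last char: 'k')
  sorted[2] = iljim$kkh  (last char: 'h')
  sorted[3] = im$kkhilj  (last char: 'j')
  sorted[4] = jim$kkhil  (last char: 'l')
  sorted[5] = khiljim$k  (last char: 'k')
  sorted[6] = kkhiljim$  (last char: '$')
  sorted[7] = ljim$kkhi  (last char: 'i')
  sorted[8] = m$kkhilji  (last char: 'i')
Last column: mkhjlk$ii
Original string S is at sorted index 6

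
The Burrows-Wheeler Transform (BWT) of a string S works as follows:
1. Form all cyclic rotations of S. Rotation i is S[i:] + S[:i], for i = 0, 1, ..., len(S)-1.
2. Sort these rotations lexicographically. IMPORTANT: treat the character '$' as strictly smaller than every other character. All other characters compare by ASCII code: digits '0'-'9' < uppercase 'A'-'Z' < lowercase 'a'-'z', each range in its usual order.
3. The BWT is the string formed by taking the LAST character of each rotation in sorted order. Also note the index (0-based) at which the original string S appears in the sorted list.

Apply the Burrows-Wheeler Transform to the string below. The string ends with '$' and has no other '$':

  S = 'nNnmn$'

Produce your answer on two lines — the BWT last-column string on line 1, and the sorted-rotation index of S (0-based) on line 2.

All 6 rotations (rotation i = S[i:]+S[:i]):
  rot[0] = nNnmn$
  rot[1] = Nnmn$n
  rot[2] = nmn$nN
  rot[3] = mn$nNn
  rot[4] = n$nNnm
  rot[5] = $nNnmn
Sorted (with $ < everything):
  sorted[0] = $nNnmn  (last char: 'n')
  sorted[1] = Nnmn$n  (last char: 'n')
  sorted[2] = mn$nNn  (last char: 'n')
  sorted[3] = n$nNnm  (last char: 'm')
  sorted[4] = nNnmn$  (last char: '$')
  sorted[5] = nmn$nN  (last char: 'N')
Last column: nnnm$N
Original string S is at sorted index 4

Answer: nnnm$N
4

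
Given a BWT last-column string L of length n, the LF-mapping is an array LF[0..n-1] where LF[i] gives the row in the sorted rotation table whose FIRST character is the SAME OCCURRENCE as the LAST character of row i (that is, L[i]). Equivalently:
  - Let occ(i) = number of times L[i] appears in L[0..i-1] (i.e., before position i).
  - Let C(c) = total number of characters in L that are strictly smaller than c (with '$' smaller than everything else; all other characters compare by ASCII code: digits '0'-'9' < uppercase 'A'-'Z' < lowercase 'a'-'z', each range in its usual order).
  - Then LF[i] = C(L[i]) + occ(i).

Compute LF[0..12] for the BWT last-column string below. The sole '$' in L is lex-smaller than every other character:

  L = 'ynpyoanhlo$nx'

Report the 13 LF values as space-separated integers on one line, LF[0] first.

Answer: 11 4 9 12 7 1 5 2 3 8 0 6 10

Derivation:
Char counts: '$':1, 'a':1, 'h':1, 'l':1, 'n':3, 'o':2, 'p':1, 'x':1, 'y':2
C (first-col start): C('$')=0, C('a')=1, C('h')=2, C('l')=3, C('n')=4, C('o')=7, C('p')=9, C('x')=10, C('y')=11
L[0]='y': occ=0, LF[0]=C('y')+0=11+0=11
L[1]='n': occ=0, LF[1]=C('n')+0=4+0=4
L[2]='p': occ=0, LF[2]=C('p')+0=9+0=9
L[3]='y': occ=1, LF[3]=C('y')+1=11+1=12
L[4]='o': occ=0, LF[4]=C('o')+0=7+0=7
L[5]='a': occ=0, LF[5]=C('a')+0=1+0=1
L[6]='n': occ=1, LF[6]=C('n')+1=4+1=5
L[7]='h': occ=0, LF[7]=C('h')+0=2+0=2
L[8]='l': occ=0, LF[8]=C('l')+0=3+0=3
L[9]='o': occ=1, LF[9]=C('o')+1=7+1=8
L[10]='$': occ=0, LF[10]=C('$')+0=0+0=0
L[11]='n': occ=2, LF[11]=C('n')+2=4+2=6
L[12]='x': occ=0, LF[12]=C('x')+0=10+0=10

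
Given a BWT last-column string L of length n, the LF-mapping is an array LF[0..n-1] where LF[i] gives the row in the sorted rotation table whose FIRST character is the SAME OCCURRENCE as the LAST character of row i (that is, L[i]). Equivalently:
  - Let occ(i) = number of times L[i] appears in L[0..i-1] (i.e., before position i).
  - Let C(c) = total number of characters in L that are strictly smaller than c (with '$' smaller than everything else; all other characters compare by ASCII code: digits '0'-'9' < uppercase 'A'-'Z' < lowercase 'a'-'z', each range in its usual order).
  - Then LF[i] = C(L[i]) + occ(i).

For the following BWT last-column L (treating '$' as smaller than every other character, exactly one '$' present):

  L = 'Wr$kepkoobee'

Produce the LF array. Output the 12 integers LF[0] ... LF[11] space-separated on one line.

Char counts: '$':1, 'W':1, 'b':1, 'e':3, 'k':2, 'o':2, 'p':1, 'r':1
C (first-col start): C('$')=0, C('W')=1, C('b')=2, C('e')=3, C('k')=6, C('o')=8, C('p')=10, C('r')=11
L[0]='W': occ=0, LF[0]=C('W')+0=1+0=1
L[1]='r': occ=0, LF[1]=C('r')+0=11+0=11
L[2]='$': occ=0, LF[2]=C('$')+0=0+0=0
L[3]='k': occ=0, LF[3]=C('k')+0=6+0=6
L[4]='e': occ=0, LF[4]=C('e')+0=3+0=3
L[5]='p': occ=0, LF[5]=C('p')+0=10+0=10
L[6]='k': occ=1, LF[6]=C('k')+1=6+1=7
L[7]='o': occ=0, LF[7]=C('o')+0=8+0=8
L[8]='o': occ=1, LF[8]=C('o')+1=8+1=9
L[9]='b': occ=0, LF[9]=C('b')+0=2+0=2
L[10]='e': occ=1, LF[10]=C('e')+1=3+1=4
L[11]='e': occ=2, LF[11]=C('e')+2=3+2=5

Answer: 1 11 0 6 3 10 7 8 9 2 4 5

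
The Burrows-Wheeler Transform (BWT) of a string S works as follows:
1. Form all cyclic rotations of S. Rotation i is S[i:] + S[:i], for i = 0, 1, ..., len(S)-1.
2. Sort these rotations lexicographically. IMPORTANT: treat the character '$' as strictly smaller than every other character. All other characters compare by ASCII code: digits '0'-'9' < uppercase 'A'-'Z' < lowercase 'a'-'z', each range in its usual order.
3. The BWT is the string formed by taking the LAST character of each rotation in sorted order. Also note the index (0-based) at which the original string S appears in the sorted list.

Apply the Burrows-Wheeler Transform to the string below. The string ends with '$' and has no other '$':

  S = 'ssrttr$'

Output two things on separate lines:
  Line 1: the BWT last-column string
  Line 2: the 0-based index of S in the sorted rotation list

All 7 rotations (rotation i = S[i:]+S[:i]):
  rot[0] = ssrttr$
  rot[1] = srttr$s
  rot[2] = rttr$ss
  rot[3] = ttr$ssr
  rot[4] = tr$ssrt
  rot[5] = r$ssrtt
  rot[6] = $ssrttr
Sorted (with $ < everything):
  sorted[0] = $ssrttr  (last char: 'r')
  sorted[1] = r$ssrtt  (last char: 't')
  sorted[2] = rttr$ss  (last char: 's')
  sorted[3] = srttr$s  (last char: 's')
  sorted[4] = ssrttr$  (last char: '$')
  sorted[5] = tr$ssrt  (last char: 't')
  sorted[6] = ttr$ssr  (last char: 'r')
Last column: rtss$tr
Original string S is at sorted index 4

Answer: rtss$tr
4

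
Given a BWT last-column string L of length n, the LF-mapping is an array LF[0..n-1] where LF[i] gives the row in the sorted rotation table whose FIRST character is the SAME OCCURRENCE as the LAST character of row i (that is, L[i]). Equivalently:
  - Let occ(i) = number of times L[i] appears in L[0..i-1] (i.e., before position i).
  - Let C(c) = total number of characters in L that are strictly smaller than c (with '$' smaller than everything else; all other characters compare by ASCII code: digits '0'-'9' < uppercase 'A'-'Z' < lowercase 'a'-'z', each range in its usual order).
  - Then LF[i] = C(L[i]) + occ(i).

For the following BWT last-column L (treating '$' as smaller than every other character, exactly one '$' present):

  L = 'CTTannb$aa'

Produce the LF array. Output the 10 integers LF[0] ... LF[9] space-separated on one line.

Char counts: '$':1, 'C':1, 'T':2, 'a':3, 'b':1, 'n':2
C (first-col start): C('$')=0, C('C')=1, C('T')=2, C('a')=4, C('b')=7, C('n')=8
L[0]='C': occ=0, LF[0]=C('C')+0=1+0=1
L[1]='T': occ=0, LF[1]=C('T')+0=2+0=2
L[2]='T': occ=1, LF[2]=C('T')+1=2+1=3
L[3]='a': occ=0, LF[3]=C('a')+0=4+0=4
L[4]='n': occ=0, LF[4]=C('n')+0=8+0=8
L[5]='n': occ=1, LF[5]=C('n')+1=8+1=9
L[6]='b': occ=0, LF[6]=C('b')+0=7+0=7
L[7]='$': occ=0, LF[7]=C('$')+0=0+0=0
L[8]='a': occ=1, LF[8]=C('a')+1=4+1=5
L[9]='a': occ=2, LF[9]=C('a')+2=4+2=6

Answer: 1 2 3 4 8 9 7 0 5 6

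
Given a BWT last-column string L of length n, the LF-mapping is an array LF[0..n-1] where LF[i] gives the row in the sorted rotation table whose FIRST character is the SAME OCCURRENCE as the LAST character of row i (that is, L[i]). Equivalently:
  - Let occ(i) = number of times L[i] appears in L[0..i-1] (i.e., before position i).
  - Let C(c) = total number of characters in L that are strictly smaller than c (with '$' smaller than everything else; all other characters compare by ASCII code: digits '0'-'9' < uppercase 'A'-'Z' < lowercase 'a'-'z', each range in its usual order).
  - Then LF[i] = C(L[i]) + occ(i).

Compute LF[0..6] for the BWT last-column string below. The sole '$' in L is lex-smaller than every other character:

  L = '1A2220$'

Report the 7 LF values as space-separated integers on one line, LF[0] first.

Answer: 2 6 3 4 5 1 0

Derivation:
Char counts: '$':1, '0':1, '1':1, '2':3, 'A':1
C (first-col start): C('$')=0, C('0')=1, C('1')=2, C('2')=3, C('A')=6
L[0]='1': occ=0, LF[0]=C('1')+0=2+0=2
L[1]='A': occ=0, LF[1]=C('A')+0=6+0=6
L[2]='2': occ=0, LF[2]=C('2')+0=3+0=3
L[3]='2': occ=1, LF[3]=C('2')+1=3+1=4
L[4]='2': occ=2, LF[4]=C('2')+2=3+2=5
L[5]='0': occ=0, LF[5]=C('0')+0=1+0=1
L[6]='$': occ=0, LF[6]=C('$')+0=0+0=0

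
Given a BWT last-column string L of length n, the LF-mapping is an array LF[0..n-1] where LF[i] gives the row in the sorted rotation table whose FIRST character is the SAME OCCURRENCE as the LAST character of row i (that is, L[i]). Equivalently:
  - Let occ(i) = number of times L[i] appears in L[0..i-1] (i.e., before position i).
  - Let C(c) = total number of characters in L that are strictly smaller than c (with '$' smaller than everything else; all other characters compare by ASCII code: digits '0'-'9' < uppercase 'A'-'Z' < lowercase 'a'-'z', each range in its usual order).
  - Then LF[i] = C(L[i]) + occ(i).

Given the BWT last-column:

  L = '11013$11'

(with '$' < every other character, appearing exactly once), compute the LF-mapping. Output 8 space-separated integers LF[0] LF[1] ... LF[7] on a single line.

Answer: 2 3 1 4 7 0 5 6

Derivation:
Char counts: '$':1, '0':1, '1':5, '3':1
C (first-col start): C('$')=0, C('0')=1, C('1')=2, C('3')=7
L[0]='1': occ=0, LF[0]=C('1')+0=2+0=2
L[1]='1': occ=1, LF[1]=C('1')+1=2+1=3
L[2]='0': occ=0, LF[2]=C('0')+0=1+0=1
L[3]='1': occ=2, LF[3]=C('1')+2=2+2=4
L[4]='3': occ=0, LF[4]=C('3')+0=7+0=7
L[5]='$': occ=0, LF[5]=C('$')+0=0+0=0
L[6]='1': occ=3, LF[6]=C('1')+3=2+3=5
L[7]='1': occ=4, LF[7]=C('1')+4=2+4=6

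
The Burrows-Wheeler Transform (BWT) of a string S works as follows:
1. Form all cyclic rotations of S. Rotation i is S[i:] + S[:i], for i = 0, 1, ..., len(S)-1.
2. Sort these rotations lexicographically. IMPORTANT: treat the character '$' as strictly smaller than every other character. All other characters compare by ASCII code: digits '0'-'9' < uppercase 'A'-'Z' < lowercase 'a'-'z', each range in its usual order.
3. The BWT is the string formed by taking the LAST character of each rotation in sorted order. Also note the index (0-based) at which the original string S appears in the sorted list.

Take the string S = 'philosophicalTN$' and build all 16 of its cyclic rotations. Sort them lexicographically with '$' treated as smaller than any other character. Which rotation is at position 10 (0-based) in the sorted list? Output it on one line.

Answer: losophicalTN$phi

Derivation:
All 16 rotations (rotation i = S[i:]+S[:i]):
  rot[0] = philosophicalTN$
  rot[1] = hilosophicalTN$p
  rot[2] = ilosophicalTN$ph
  rot[3] = losophicalTN$phi
  rot[4] = osophicalTN$phil
  rot[5] = sophicalTN$philo
  rot[6] = ophicalTN$philos
  rot[7] = phicalTN$philoso
  rot[8] = hicalTN$philosop
  rot[9] = icalTN$philosoph
  rot[10] = calTN$philosophi
  rot[11] = alTN$philosophic
  rot[12] = lTN$philosophica
  rot[13] = TN$philosophical
  rot[14] = N$philosophicalT
  rot[15] = $philosophicalTN
Sorted (with $ < everything):
  sorted[0] = $philosophicalTN
  sorted[1] = N$philosophicalT
  sorted[2] = TN$philosophical
  sorted[3] = alTN$philosophic
  sorted[4] = calTN$philosophi
  sorted[5] = hicalTN$philosop
  sorted[6] = hilosophicalTN$p
  sorted[7] = icalTN$philosoph
  sorted[8] = ilosophicalTN$ph
  sorted[9] = lTN$philosophica
  sorted[10] = losophicalTN$phi
  sorted[11] = ophicalTN$philos
  sorted[12] = osophicalTN$phil
  sorted[13] = phicalTN$philoso
  sorted[14] = philosophicalTN$
  sorted[15] = sophicalTN$philo
sorted[10] = losophicalTN$phi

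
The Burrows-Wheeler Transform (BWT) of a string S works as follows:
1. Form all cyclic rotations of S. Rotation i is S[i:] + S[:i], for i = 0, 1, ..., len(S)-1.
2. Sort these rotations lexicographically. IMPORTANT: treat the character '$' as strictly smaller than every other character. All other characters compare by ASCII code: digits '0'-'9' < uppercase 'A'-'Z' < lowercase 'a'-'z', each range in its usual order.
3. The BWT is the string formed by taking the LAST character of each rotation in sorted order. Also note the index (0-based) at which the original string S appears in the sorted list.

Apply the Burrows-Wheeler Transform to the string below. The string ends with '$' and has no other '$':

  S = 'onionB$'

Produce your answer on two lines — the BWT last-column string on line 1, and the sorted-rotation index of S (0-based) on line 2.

All 7 rotations (rotation i = S[i:]+S[:i]):
  rot[0] = onionB$
  rot[1] = nionB$o
  rot[2] = ionB$on
  rot[3] = onB$oni
  rot[4] = nB$onio
  rot[5] = B$onion
  rot[6] = $onionB
Sorted (with $ < everything):
  sorted[0] = $onionB  (last char: 'B')
  sorted[1] = B$onion  (last char: 'n')
  sorted[2] = ionB$on  (last char: 'n')
  sorted[3] = nB$onio  (last char: 'o')
  sorted[4] = nionB$o  (last char: 'o')
  sorted[5] = onB$oni  (last char: 'i')
  sorted[6] = onionB$  (last char: '$')
Last column: Bnnooi$
Original string S is at sorted index 6

Answer: Bnnooi$
6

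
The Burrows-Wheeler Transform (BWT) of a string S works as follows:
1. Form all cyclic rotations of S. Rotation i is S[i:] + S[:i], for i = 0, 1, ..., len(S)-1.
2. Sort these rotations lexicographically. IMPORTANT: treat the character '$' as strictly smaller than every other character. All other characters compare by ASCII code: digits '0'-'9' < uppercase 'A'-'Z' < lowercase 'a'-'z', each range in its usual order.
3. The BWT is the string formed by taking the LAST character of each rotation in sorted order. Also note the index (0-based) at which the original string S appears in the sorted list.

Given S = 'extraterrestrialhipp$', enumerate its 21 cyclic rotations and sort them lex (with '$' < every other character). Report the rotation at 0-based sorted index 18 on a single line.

Answer: traterrestrialhipp$ex

Derivation:
All 21 rotations (rotation i = S[i:]+S[:i]):
  rot[0] = extraterrestrialhipp$
  rot[1] = xtraterrestrialhipp$e
  rot[2] = traterrestrialhipp$ex
  rot[3] = raterrestrialhipp$ext
  rot[4] = aterrestrialhipp$extr
  rot[5] = terrestrialhipp$extra
  rot[6] = errestrialhipp$extrat
  rot[7] = rrestrialhipp$extrate
  rot[8] = restrialhipp$extrater
  rot[9] = estrialhipp$extraterr
  rot[10] = strialhipp$extraterre
  rot[11] = trialhipp$extraterres
  rot[12] = rialhipp$extraterrest
  rot[13] = ialhipp$extraterrestr
  rot[14] = alhipp$extraterrestri
  rot[15] = lhipp$extraterrestria
  rot[16] = hipp$extraterrestrial
  rot[17] = ipp$extraterrestrialh
  rot[18] = pp$extraterrestrialhi
  rot[19] = p$extraterrestrialhip
  rot[20] = $extraterrestrialhipp
Sorted (with $ < everything):
  sorted[0] = $extraterrestrialhipp
  sorted[1] = alhipp$extraterrestri
  sorted[2] = aterrestrialhipp$extr
  sorted[3] = errestrialhipp$extrat
  sorted[4] = estrialhipp$extraterr
  sorted[5] = extraterrestrialhipp$
  sorted[6] = hipp$extraterrestrial
  sorted[7] = ialhipp$extraterrestr
  sorted[8] = ipp$extraterrestrialh
  sorted[9] = lhipp$extraterrestria
  sorted[10] = p$extraterrestrialhip
  sorted[11] = pp$extraterrestrialhi
  sorted[12] = raterrestrialhipp$ext
  sorted[13] = restrialhipp$extrater
  sorted[14] = rialhipp$extraterrest
  sorted[15] = rrestrialhipp$extrate
  sorted[16] = strialhipp$extraterre
  sorted[17] = terrestrialhipp$extra
  sorted[18] = traterrestrialhipp$ex
  sorted[19] = trialhipp$extraterres
  sorted[20] = xtraterrestrialhipp$e
sorted[18] = traterrestrialhipp$ex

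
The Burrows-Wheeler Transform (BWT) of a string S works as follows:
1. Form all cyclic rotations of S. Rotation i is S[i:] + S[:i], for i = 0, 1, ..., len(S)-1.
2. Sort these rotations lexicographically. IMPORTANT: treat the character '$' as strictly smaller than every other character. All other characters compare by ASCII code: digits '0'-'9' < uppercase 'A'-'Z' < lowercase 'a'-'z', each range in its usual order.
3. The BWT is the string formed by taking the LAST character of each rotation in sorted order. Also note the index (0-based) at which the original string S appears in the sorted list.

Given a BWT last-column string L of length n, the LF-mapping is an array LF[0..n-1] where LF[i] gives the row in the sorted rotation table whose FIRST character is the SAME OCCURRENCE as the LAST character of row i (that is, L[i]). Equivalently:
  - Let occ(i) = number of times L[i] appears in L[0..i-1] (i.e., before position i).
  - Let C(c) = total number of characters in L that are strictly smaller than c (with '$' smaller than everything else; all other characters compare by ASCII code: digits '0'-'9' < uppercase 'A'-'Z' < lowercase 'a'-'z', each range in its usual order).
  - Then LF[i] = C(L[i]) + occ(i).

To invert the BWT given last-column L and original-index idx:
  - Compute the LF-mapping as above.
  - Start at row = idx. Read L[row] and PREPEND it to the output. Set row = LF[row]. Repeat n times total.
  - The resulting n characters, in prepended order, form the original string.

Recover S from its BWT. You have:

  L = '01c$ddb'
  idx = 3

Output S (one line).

LF mapping: 1 2 4 0 5 6 3
Walk LF starting at row 3, prepending L[row]:
  step 1: row=3, L[3]='$', prepend. Next row=LF[3]=0
  step 2: row=0, L[0]='0', prepend. Next row=LF[0]=1
  step 3: row=1, L[1]='1', prepend. Next row=LF[1]=2
  step 4: row=2, L[2]='c', prepend. Next row=LF[2]=4
  step 5: row=4, L[4]='d', prepend. Next row=LF[4]=5
  step 6: row=5, L[5]='d', prepend. Next row=LF[5]=6
  step 7: row=6, L[6]='b', prepend. Next row=LF[6]=3
Reversed output: bddc10$

Answer: bddc10$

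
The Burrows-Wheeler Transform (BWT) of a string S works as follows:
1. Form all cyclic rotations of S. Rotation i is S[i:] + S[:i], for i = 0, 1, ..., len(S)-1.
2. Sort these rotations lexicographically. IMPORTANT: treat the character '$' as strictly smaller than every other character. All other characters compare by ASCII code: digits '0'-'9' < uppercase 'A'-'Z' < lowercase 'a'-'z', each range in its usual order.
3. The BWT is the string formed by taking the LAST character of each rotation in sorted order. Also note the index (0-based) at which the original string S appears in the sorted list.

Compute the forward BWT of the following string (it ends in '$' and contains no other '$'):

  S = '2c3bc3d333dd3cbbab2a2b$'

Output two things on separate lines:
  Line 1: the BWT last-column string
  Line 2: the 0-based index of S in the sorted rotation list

Answer: bba$d3cdc32b2abc32b33d3
3

Derivation:
All 23 rotations (rotation i = S[i:]+S[:i]):
  rot[0] = 2c3bc3d333dd3cbbab2a2b$
  rot[1] = c3bc3d333dd3cbbab2a2b$2
  rot[2] = 3bc3d333dd3cbbab2a2b$2c
  rot[3] = bc3d333dd3cbbab2a2b$2c3
  rot[4] = c3d333dd3cbbab2a2b$2c3b
  rot[5] = 3d333dd3cbbab2a2b$2c3bc
  rot[6] = d333dd3cbbab2a2b$2c3bc3
  rot[7] = 333dd3cbbab2a2b$2c3bc3d
  rot[8] = 33dd3cbbab2a2b$2c3bc3d3
  rot[9] = 3dd3cbbab2a2b$2c3bc3d33
  rot[10] = dd3cbbab2a2b$2c3bc3d333
  rot[11] = d3cbbab2a2b$2c3bc3d333d
  rot[12] = 3cbbab2a2b$2c3bc3d333dd
  rot[13] = cbbab2a2b$2c3bc3d333dd3
  rot[14] = bbab2a2b$2c3bc3d333dd3c
  rot[15] = bab2a2b$2c3bc3d333dd3cb
  rot[16] = ab2a2b$2c3bc3d333dd3cbb
  rot[17] = b2a2b$2c3bc3d333dd3cbba
  rot[18] = 2a2b$2c3bc3d333dd3cbbab
  rot[19] = a2b$2c3bc3d333dd3cbbab2
  rot[20] = 2b$2c3bc3d333dd3cbbab2a
  rot[21] = b$2c3bc3d333dd3cbbab2a2
  rot[22] = $2c3bc3d333dd3cbbab2a2b
Sorted (with $ < everything):
  sorted[0] = $2c3bc3d333dd3cbbab2a2b  (last char: 'b')
  sorted[1] = 2a2b$2c3bc3d333dd3cbbab  (last char: 'b')
  sorted[2] = 2b$2c3bc3d333dd3cbbab2a  (last char: 'a')
  sorted[3] = 2c3bc3d333dd3cbbab2a2b$  (last char: '$')
  sorted[4] = 333dd3cbbab2a2b$2c3bc3d  (last char: 'd')
  sorted[5] = 33dd3cbbab2a2b$2c3bc3d3  (last char: '3')
  sorted[6] = 3bc3d333dd3cbbab2a2b$2c  (last char: 'c')
  sorted[7] = 3cbbab2a2b$2c3bc3d333dd  (last char: 'd')
  sorted[8] = 3d333dd3cbbab2a2b$2c3bc  (last char: 'c')
  sorted[9] = 3dd3cbbab2a2b$2c3bc3d33  (last char: '3')
  sorted[10] = a2b$2c3bc3d333dd3cbbab2  (last char: '2')
  sorted[11] = ab2a2b$2c3bc3d333dd3cbb  (last char: 'b')
  sorted[12] = b$2c3bc3d333dd3cbbab2a2  (last char: '2')
  sorted[13] = b2a2b$2c3bc3d333dd3cbba  (last char: 'a')
  sorted[14] = bab2a2b$2c3bc3d333dd3cb  (last char: 'b')
  sorted[15] = bbab2a2b$2c3bc3d333dd3c  (last char: 'c')
  sorted[16] = bc3d333dd3cbbab2a2b$2c3  (last char: '3')
  sorted[17] = c3bc3d333dd3cbbab2a2b$2  (last char: '2')
  sorted[18] = c3d333dd3cbbab2a2b$2c3b  (last char: 'b')
  sorted[19] = cbbab2a2b$2c3bc3d333dd3  (last char: '3')
  sorted[20] = d333dd3cbbab2a2b$2c3bc3  (last char: '3')
  sorted[21] = d3cbbab2a2b$2c3bc3d333d  (last char: 'd')
  sorted[22] = dd3cbbab2a2b$2c3bc3d333  (last char: '3')
Last column: bba$d3cdc32b2abc32b33d3
Original string S is at sorted index 3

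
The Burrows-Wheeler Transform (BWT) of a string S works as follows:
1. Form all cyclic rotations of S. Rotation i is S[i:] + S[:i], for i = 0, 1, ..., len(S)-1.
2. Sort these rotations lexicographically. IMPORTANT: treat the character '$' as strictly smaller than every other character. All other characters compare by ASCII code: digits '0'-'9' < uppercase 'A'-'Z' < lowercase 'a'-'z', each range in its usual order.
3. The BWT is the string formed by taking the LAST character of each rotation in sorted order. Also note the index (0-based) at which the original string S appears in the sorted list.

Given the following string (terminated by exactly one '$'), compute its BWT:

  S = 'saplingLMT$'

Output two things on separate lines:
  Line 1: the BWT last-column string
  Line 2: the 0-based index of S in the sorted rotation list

All 11 rotations (rotation i = S[i:]+S[:i]):
  rot[0] = saplingLMT$
  rot[1] = aplingLMT$s
  rot[2] = plingLMT$sa
  rot[3] = lingLMT$sap
  rot[4] = ingLMT$sapl
  rot[5] = ngLMT$sapli
  rot[6] = gLMT$saplin
  rot[7] = LMT$sapling
  rot[8] = MT$saplingL
  rot[9] = T$saplingLM
  rot[10] = $saplingLMT
Sorted (with $ < everything):
  sorted[0] = $saplingLMT  (last char: 'T')
  sorted[1] = LMT$sapling  (last char: 'g')
  sorted[2] = MT$saplingL  (last char: 'L')
  sorted[3] = T$saplingLM  (last char: 'M')
  sorted[4] = aplingLMT$s  (last char: 's')
  sorted[5] = gLMT$saplin  (last char: 'n')
  sorted[6] = ingLMT$sapl  (last char: 'l')
  sorted[7] = lingLMT$sap  (last char: 'p')
  sorted[8] = ngLMT$sapli  (last char: 'i')
  sorted[9] = plingLMT$sa  (last char: 'a')
  sorted[10] = saplingLMT$  (last char: '$')
Last column: TgLMsnlpia$
Original string S is at sorted index 10

Answer: TgLMsnlpia$
10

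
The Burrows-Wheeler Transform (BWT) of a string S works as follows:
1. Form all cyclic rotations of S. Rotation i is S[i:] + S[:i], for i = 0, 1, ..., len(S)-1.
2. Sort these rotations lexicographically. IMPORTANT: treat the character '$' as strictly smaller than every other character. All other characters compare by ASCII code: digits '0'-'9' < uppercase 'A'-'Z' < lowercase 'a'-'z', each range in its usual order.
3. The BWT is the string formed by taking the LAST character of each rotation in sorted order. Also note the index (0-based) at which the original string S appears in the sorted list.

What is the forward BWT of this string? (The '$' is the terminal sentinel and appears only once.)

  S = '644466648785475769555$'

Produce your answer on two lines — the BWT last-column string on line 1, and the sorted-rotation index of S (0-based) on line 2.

All 22 rotations (rotation i = S[i:]+S[:i]):
  rot[0] = 644466648785475769555$
  rot[1] = 44466648785475769555$6
  rot[2] = 4466648785475769555$64
  rot[3] = 466648785475769555$644
  rot[4] = 66648785475769555$6444
  rot[5] = 6648785475769555$64446
  rot[6] = 648785475769555$644466
  rot[7] = 48785475769555$6444666
  rot[8] = 8785475769555$64446664
  rot[9] = 785475769555$644466648
  rot[10] = 85475769555$6444666487
  rot[11] = 5475769555$64446664878
  rot[12] = 475769555$644466648785
  rot[13] = 75769555$6444666487854
  rot[14] = 5769555$64446664878547
  rot[15] = 769555$644466648785475
  rot[16] = 69555$6444666487854757
  rot[17] = 9555$64446664878547576
  rot[18] = 555$644466648785475769
  rot[19] = 55$6444666487854757695
  rot[20] = 5$64446664878547576955
  rot[21] = $644466648785475769555
Sorted (with $ < everything):
  sorted[0] = $644466648785475769555  (last char: '5')
  sorted[1] = 44466648785475769555$6  (last char: '6')
  sorted[2] = 4466648785475769555$64  (last char: '4')
  sorted[3] = 466648785475769555$644  (last char: '4')
  sorted[4] = 475769555$644466648785  (last char: '5')
  sorted[5] = 48785475769555$6444666  (last char: '6')
  sorted[6] = 5$64446664878547576955  (last char: '5')
  sorted[7] = 5475769555$64446664878  (last char: '8')
  sorted[8] = 55$6444666487854757695  (last char: '5')
  sorted[9] = 555$644466648785475769  (last char: '9')
  sorted[10] = 5769555$64446664878547  (last char: '7')
  sorted[11] = 644466648785475769555$  (last char: '$')
  sorted[12] = 648785475769555$644466  (last char: '6')
  sorted[13] = 6648785475769555$64446  (last char: '6')
  sorted[14] = 66648785475769555$6444  (last char: '4')
  sorted[15] = 69555$6444666487854757  (last char: '7')
  sorted[16] = 75769555$6444666487854  (last char: '4')
  sorted[17] = 769555$644466648785475  (last char: '5')
  sorted[18] = 785475769555$644466648  (last char: '8')
  sorted[19] = 85475769555$6444666487  (last char: '7')
  sorted[20] = 8785475769555$64446664  (last char: '4')
  sorted[21] = 9555$64446664878547576  (last char: '6')
Last column: 56445658597$6647458746
Original string S is at sorted index 11

Answer: 56445658597$6647458746
11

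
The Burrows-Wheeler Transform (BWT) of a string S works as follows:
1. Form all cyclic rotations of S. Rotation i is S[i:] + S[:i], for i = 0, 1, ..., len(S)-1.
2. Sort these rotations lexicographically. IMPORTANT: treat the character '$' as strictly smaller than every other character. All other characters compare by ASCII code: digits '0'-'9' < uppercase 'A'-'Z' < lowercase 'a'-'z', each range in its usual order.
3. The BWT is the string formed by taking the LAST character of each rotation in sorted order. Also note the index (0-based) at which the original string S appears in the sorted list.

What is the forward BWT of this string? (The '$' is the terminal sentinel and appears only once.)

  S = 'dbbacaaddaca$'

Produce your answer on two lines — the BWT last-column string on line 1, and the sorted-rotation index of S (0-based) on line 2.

All 13 rotations (rotation i = S[i:]+S[:i]):
  rot[0] = dbbacaaddaca$
  rot[1] = bbacaaddaca$d
  rot[2] = bacaaddaca$db
  rot[3] = acaaddaca$dbb
  rot[4] = caaddaca$dbba
  rot[5] = aaddaca$dbbac
  rot[6] = addaca$dbbaca
  rot[7] = ddaca$dbbacaa
  rot[8] = daca$dbbacaad
  rot[9] = aca$dbbacaadd
  rot[10] = ca$dbbacaadda
  rot[11] = a$dbbacaaddac
  rot[12] = $dbbacaaddaca
Sorted (with $ < everything):
  sorted[0] = $dbbacaaddaca  (last char: 'a')
  sorted[1] = a$dbbacaaddac  (last char: 'c')
  sorted[2] = aaddaca$dbbac  (last char: 'c')
  sorted[3] = aca$dbbacaadd  (last char: 'd')
  sorted[4] = acaaddaca$dbb  (last char: 'b')
  sorted[5] = addaca$dbbaca  (last char: 'a')
  sorted[6] = bacaaddaca$db  (last char: 'b')
  sorted[7] = bbacaaddaca$d  (last char: 'd')
  sorted[8] = ca$dbbacaadda  (last char: 'a')
  sorted[9] = caaddaca$dbba  (last char: 'a')
  sorted[10] = daca$dbbacaad  (last char: 'd')
  sorted[11] = dbbacaaddaca$  (last char: '$')
  sorted[12] = ddaca$dbbacaa  (last char: 'a')
Last column: accdbabdaad$a
Original string S is at sorted index 11

Answer: accdbabdaad$a
11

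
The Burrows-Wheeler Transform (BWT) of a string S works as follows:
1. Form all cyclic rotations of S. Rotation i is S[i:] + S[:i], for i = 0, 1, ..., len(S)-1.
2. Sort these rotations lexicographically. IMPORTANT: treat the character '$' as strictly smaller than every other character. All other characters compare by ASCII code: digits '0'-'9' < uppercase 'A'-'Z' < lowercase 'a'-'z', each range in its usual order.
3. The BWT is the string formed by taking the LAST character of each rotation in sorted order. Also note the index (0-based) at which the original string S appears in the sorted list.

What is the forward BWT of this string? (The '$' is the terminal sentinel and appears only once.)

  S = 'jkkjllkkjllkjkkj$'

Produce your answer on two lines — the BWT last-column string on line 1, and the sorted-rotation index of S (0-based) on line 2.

Answer: jkk$kkklkkjljlljj
3

Derivation:
All 17 rotations (rotation i = S[i:]+S[:i]):
  rot[0] = jkkjllkkjllkjkkj$
  rot[1] = kkjllkkjllkjkkj$j
  rot[2] = kjllkkjllkjkkj$jk
  rot[3] = jllkkjllkjkkj$jkk
  rot[4] = llkkjllkjkkj$jkkj
  rot[5] = lkkjllkjkkj$jkkjl
  rot[6] = kkjllkjkkj$jkkjll
  rot[7] = kjllkjkkj$jkkjllk
  rot[8] = jllkjkkj$jkkjllkk
  rot[9] = llkjkkj$jkkjllkkj
  rot[10] = lkjkkj$jkkjllkkjl
  rot[11] = kjkkj$jkkjllkkjll
  rot[12] = jkkj$jkkjllkkjllk
  rot[13] = kkj$jkkjllkkjllkj
  rot[14] = kj$jkkjllkkjllkjk
  rot[15] = j$jkkjllkkjllkjkk
  rot[16] = $jkkjllkkjllkjkkj
Sorted (with $ < everything):
  sorted[0] = $jkkjllkkjllkjkkj  (last char: 'j')
  sorted[1] = j$jkkjllkkjllkjkk  (last char: 'k')
  sorted[2] = jkkj$jkkjllkkjllk  (last char: 'k')
  sorted[3] = jkkjllkkjllkjkkj$  (last char: '$')
  sorted[4] = jllkjkkj$jkkjllkk  (last char: 'k')
  sorted[5] = jllkkjllkjkkj$jkk  (last char: 'k')
  sorted[6] = kj$jkkjllkkjllkjk  (last char: 'k')
  sorted[7] = kjkkj$jkkjllkkjll  (last char: 'l')
  sorted[8] = kjllkjkkj$jkkjllk  (last char: 'k')
  sorted[9] = kjllkkjllkjkkj$jk  (last char: 'k')
  sorted[10] = kkj$jkkjllkkjllkj  (last char: 'j')
  sorted[11] = kkjllkjkkj$jkkjll  (last char: 'l')
  sorted[12] = kkjllkkjllkjkkj$j  (last char: 'j')
  sorted[13] = lkjkkj$jkkjllkkjl  (last char: 'l')
  sorted[14] = lkkjllkjkkj$jkkjl  (last char: 'l')
  sorted[15] = llkjkkj$jkkjllkkj  (last char: 'j')
  sorted[16] = llkkjllkjkkj$jkkj  (last char: 'j')
Last column: jkk$kkklkkjljlljj
Original string S is at sorted index 3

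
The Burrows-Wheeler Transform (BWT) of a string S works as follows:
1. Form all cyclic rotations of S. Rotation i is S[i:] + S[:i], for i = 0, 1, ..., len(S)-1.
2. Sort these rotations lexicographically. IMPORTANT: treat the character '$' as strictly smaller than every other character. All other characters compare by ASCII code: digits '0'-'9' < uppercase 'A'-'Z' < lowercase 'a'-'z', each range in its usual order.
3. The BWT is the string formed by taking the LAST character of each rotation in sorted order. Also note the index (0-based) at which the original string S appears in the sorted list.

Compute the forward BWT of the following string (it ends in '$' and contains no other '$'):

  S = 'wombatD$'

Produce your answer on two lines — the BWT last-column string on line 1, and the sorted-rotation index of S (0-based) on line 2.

Answer: Dtbmowa$
7

Derivation:
All 8 rotations (rotation i = S[i:]+S[:i]):
  rot[0] = wombatD$
  rot[1] = ombatD$w
  rot[2] = mbatD$wo
  rot[3] = batD$wom
  rot[4] = atD$womb
  rot[5] = tD$womba
  rot[6] = D$wombat
  rot[7] = $wombatD
Sorted (with $ < everything):
  sorted[0] = $wombatD  (last char: 'D')
  sorted[1] = D$wombat  (last char: 't')
  sorted[2] = atD$womb  (last char: 'b')
  sorted[3] = batD$wom  (last char: 'm')
  sorted[4] = mbatD$wo  (last char: 'o')
  sorted[5] = ombatD$w  (last char: 'w')
  sorted[6] = tD$womba  (last char: 'a')
  sorted[7] = wombatD$  (last char: '$')
Last column: Dtbmowa$
Original string S is at sorted index 7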